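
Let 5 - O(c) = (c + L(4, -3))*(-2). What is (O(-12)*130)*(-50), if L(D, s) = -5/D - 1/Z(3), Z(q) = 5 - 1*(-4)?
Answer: 1270750/9 ≈ 1.4119e+5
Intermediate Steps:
Z(q) = 9 (Z(q) = 5 + 4 = 9)
L(D, s) = -1/9 - 5/D (L(D, s) = -5/D - 1/9 = -1/9 - 5/D)
O(c) = 41/18 + 2*c (O(c) = 5 - (c + (1/9)*(-45 - 1*4)/4)*(-2) = 5 - (c + (1/9)*(1/4)*(-45 - 4))*(-2) = 5 - (c + (1/9)*(1/4)*(-49))*(-2) = 5 - (c - 49/36)*(-2) = 5 - (-49/36 + c)*(-2) = 5 - (49/18 - 2*c) = 5 + (-49/18 + 2*c) = 41/18 + 2*c)
(O(-12)*130)*(-50) = ((41/18 + 2*(-12))*130)*(-50) = ((41/18 - 24)*130)*(-50) = -391/18*130*(-50) = -25415/9*(-50) = 1270750/9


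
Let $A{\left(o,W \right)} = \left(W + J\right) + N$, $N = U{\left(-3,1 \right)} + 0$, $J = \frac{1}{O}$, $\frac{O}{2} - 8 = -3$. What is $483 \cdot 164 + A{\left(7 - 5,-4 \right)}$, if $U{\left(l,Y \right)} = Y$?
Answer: $\frac{792091}{10} \approx 79209.0$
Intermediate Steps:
$O = 10$ ($O = 16 + 2 \left(-3\right) = 16 - 6 = 10$)
$J = \frac{1}{10} \approx 0.1$
$N = 1$ ($N = 1 + 0 = 1$)
$A{\left(o,W \right)} = \frac{11}{10} + W$ ($A{\left(o,W \right)} = \left(W + \frac{1}{10}\right) + 1 = \left(\frac{1}{10} + W\right) + 1 = \frac{11}{10} + W$)
$483 \cdot 164 + A{\left(7 - 5,-4 \right)} = 483 \cdot 164 + \left(\frac{11}{10} - 4\right) = 79212 - \frac{29}{10} = \frac{792091}{10}$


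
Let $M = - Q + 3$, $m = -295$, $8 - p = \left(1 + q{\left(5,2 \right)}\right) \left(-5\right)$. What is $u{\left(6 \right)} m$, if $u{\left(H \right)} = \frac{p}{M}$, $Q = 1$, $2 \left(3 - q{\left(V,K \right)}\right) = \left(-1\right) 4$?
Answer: $-5605$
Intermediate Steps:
$q{\left(V,K \right)} = 5$ ($q{\left(V,K \right)} = 3 - \frac{\left(-1\right) 4}{2} = 3 - -2 = 3 + 2 = 5$)
$p = 38$ ($p = 8 - \left(1 + 5\right) \left(-5\right) = 8 - 6 \left(-5\right) = 8 - -30 = 8 + 30 = 38$)
$M = 2$ ($M = \left(-1\right) 1 + 3 = -1 + 3 = 2$)
$u{\left(H \right)} = 19$ ($u{\left(H \right)} = \frac{38}{2} = 38 \cdot \frac{1}{2} = 19$)
$u{\left(6 \right)} m = 19 \left(-295\right) = -5605$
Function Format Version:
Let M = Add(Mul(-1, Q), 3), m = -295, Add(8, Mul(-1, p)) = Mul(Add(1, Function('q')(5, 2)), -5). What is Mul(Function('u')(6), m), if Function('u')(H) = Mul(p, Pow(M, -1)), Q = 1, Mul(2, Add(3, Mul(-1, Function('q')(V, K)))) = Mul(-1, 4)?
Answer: -5605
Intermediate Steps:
Function('q')(V, K) = 5 (Function('q')(V, K) = Add(3, Mul(Rational(-1, 2), Mul(-1, 4))) = Add(3, Mul(Rational(-1, 2), -4)) = Add(3, 2) = 5)
p = 38 (p = Add(8, Mul(-1, Mul(Add(1, 5), -5))) = Add(8, Mul(-1, Mul(6, -5))) = Add(8, Mul(-1, -30)) = Add(8, 30) = 38)
M = 2 (M = Add(Mul(-1, 1), 3) = Add(-1, 3) = 2)
Function('u')(H) = 19 (Function('u')(H) = Mul(38, Pow(2, -1)) = Mul(38, Rational(1, 2)) = 19)
Mul(Function('u')(6), m) = Mul(19, -295) = -5605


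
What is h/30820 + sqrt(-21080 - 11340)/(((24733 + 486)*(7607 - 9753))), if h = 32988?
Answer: 8247/7705 - I*sqrt(8105)/27059987 ≈ 1.0703 - 3.327e-6*I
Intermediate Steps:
h/30820 + sqrt(-21080 - 11340)/(((24733 + 486)*(7607 - 9753))) = 32988/30820 + sqrt(-21080 - 11340)/(((24733 + 486)*(7607 - 9753))) = 32988*(1/30820) + sqrt(-32420)/((25219*(-2146))) = 8247/7705 + (2*I*sqrt(8105))/(-54119974) = 8247/7705 + (2*I*sqrt(8105))*(-1/54119974) = 8247/7705 - I*sqrt(8105)/27059987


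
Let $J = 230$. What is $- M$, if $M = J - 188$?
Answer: $-42$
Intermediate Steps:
$M = 42$ ($M = 230 - 188 = 42$)
$- M = \left(-1\right) 42 = -42$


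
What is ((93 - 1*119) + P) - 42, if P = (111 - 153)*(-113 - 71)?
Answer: 7660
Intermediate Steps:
P = 7728 (P = -42*(-184) = 7728)
((93 - 1*119) + P) - 42 = ((93 - 1*119) + 7728) - 42 = ((93 - 119) + 7728) - 42 = (-26 + 7728) - 42 = 7702 - 42 = 7660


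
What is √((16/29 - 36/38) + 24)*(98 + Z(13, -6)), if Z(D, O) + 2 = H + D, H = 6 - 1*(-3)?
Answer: 118*√7166306/551 ≈ 573.29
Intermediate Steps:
H = 9 (H = 6 + 3 = 9)
Z(D, O) = 7 + D (Z(D, O) = -2 + (9 + D) = 7 + D)
√((16/29 - 36/38) + 24)*(98 + Z(13, -6)) = √((16/29 - 36/38) + 24)*(98 + (7 + 13)) = √((16*(1/29) - 36*1/38) + 24)*(98 + 20) = √((16/29 - 18/19) + 24)*118 = √(-218/551 + 24)*118 = √(13006/551)*118 = (√7166306/551)*118 = 118*√7166306/551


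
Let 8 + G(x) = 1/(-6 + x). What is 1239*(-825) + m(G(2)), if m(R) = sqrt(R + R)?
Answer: -1022175 + I*sqrt(66)/2 ≈ -1.0222e+6 + 4.062*I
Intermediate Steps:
G(x) = -8 + 1/(-6 + x)
m(R) = sqrt(2)*sqrt(R) (m(R) = sqrt(2*R) = sqrt(2)*sqrt(R))
1239*(-825) + m(G(2)) = 1239*(-825) + sqrt(2)*sqrt((49 - 8*2)/(-6 + 2)) = -1022175 + sqrt(2)*sqrt((49 - 16)/(-4)) = -1022175 + sqrt(2)*sqrt(-1/4*33) = -1022175 + sqrt(2)*sqrt(-33/4) = -1022175 + sqrt(2)*(I*sqrt(33)/2) = -1022175 + I*sqrt(66)/2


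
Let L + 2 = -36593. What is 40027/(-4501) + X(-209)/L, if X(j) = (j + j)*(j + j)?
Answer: -2251220789/164714095 ≈ -13.667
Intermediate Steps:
L = -36595 (L = -2 - 36593 = -36595)
X(j) = 4*j**2 (X(j) = (2*j)*(2*j) = 4*j**2)
40027/(-4501) + X(-209)/L = 40027/(-4501) + (4*(-209)**2)/(-36595) = 40027*(-1/4501) + (4*43681)*(-1/36595) = -40027/4501 + 174724*(-1/36595) = -40027/4501 - 174724/36595 = -2251220789/164714095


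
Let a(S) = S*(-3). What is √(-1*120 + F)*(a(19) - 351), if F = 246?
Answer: -1224*√14 ≈ -4579.8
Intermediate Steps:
a(S) = -3*S
√(-1*120 + F)*(a(19) - 351) = √(-1*120 + 246)*(-3*19 - 351) = √(-120 + 246)*(-57 - 351) = √126*(-408) = (3*√14)*(-408) = -1224*√14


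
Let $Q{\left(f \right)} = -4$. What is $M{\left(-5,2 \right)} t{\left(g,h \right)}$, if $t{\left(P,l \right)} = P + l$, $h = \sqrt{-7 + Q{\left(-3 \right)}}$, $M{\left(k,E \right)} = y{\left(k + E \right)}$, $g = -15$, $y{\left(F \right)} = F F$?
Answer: $-135 + 9 i \sqrt{11} \approx -135.0 + 29.85 i$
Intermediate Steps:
$y{\left(F \right)} = F^{2}$
$M{\left(k,E \right)} = \left(E + k\right)^{2}$ ($M{\left(k,E \right)} = \left(k + E\right)^{2} = \left(E + k\right)^{2}$)
$h = i \sqrt{11}$ ($h = \sqrt{-7 - 4} = \sqrt{-11} = i \sqrt{11} \approx 3.3166 i$)
$M{\left(-5,2 \right)} t{\left(g,h \right)} = \left(2 - 5\right)^{2} \left(-15 + i \sqrt{11}\right) = \left(-3\right)^{2} \left(-15 + i \sqrt{11}\right) = 9 \left(-15 + i \sqrt{11}\right) = -135 + 9 i \sqrt{11}$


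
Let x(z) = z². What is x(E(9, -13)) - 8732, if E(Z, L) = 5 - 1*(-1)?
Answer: -8696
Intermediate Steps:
E(Z, L) = 6 (E(Z, L) = 5 + 1 = 6)
x(E(9, -13)) - 8732 = 6² - 8732 = 36 - 8732 = -8696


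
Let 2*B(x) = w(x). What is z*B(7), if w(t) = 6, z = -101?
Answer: -303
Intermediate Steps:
B(x) = 3 (B(x) = (½)*6 = 3)
z*B(7) = -101*3 = -303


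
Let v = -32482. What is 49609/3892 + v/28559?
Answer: 184337641/15878804 ≈ 11.609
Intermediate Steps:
49609/3892 + v/28559 = 49609/3892 - 32482/28559 = 49609*(1/3892) - 32482*1/28559 = 7087/556 - 32482/28559 = 184337641/15878804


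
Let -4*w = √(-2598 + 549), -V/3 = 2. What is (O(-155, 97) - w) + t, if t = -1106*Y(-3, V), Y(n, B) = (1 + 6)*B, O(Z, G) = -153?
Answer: 46299 + I*√2049/4 ≈ 46299.0 + 11.316*I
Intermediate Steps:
V = -6 (V = -3*2 = -6)
Y(n, B) = 7*B
w = -I*√2049/4 (w = -√(-2598 + 549)/4 = -I*√2049/4 ≈ -11.316*I)
t = 46452 (t = -7742*(-6) = -1106*(-42) = 46452)
(O(-155, 97) - w) + t = (-153 - (-1)*I*√2049/4) + 46452 = (-153 + I*√2049/4) + 46452 = 46299 + I*√2049/4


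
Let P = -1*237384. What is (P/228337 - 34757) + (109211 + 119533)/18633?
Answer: -49276480028447/1418201107 ≈ -34746.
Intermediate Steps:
P = -237384
(P/228337 - 34757) + (109211 + 119533)/18633 = (-237384/228337 - 34757) + (109211 + 119533)/18633 = (-237384*1/228337 - 34757) + 228744*(1/18633) = (-237384/228337 - 34757) + 76248/6211 = -7936546493/228337 + 76248/6211 = -49276480028447/1418201107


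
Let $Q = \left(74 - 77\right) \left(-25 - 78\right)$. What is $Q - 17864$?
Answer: $-17555$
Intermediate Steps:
$Q = 309$ ($Q = \left(-3\right) \left(-103\right) = 309$)
$Q - 17864 = 309 - 17864 = -17555$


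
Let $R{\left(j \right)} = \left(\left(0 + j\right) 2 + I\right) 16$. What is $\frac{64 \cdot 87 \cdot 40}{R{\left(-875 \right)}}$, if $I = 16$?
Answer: $- \frac{2320}{289} \approx -8.0277$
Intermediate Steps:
$R{\left(j \right)} = 256 + 32 j$ ($R{\left(j \right)} = \left(\left(0 + j\right) 2 + 16\right) 16 = \left(j 2 + 16\right) 16 = \left(2 j + 16\right) 16 = \left(16 + 2 j\right) 16 = 256 + 32 j$)
$\frac{64 \cdot 87 \cdot 40}{R{\left(-875 \right)}} = \frac{64 \cdot 87 \cdot 40}{256 + 32 \left(-875\right)} = \frac{5568 \cdot 40}{256 - 28000} = \frac{222720}{-27744} = 222720 \left(- \frac{1}{27744}\right) = - \frac{2320}{289}$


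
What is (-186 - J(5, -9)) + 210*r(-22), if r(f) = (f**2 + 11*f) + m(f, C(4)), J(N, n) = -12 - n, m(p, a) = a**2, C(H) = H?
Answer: 53997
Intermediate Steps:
r(f) = 16 + f**2 + 11*f (r(f) = (f**2 + 11*f) + 4**2 = (f**2 + 11*f) + 16 = 16 + f**2 + 11*f)
(-186 - J(5, -9)) + 210*r(-22) = (-186 - (-12 - 1*(-9))) + 210*(16 + (-22)**2 + 11*(-22)) = (-186 - (-12 + 9)) + 210*(16 + 484 - 242) = (-186 - 1*(-3)) + 210*258 = (-186 + 3) + 54180 = -183 + 54180 = 53997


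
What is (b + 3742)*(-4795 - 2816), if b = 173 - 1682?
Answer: -16995363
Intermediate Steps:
b = -1509
(b + 3742)*(-4795 - 2816) = (-1509 + 3742)*(-4795 - 2816) = 2233*(-7611) = -16995363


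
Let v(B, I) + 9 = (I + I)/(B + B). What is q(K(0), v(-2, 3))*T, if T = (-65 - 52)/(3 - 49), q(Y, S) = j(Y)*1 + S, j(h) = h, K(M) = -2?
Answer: -2925/92 ≈ -31.793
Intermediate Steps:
v(B, I) = -9 + I/B (v(B, I) = -9 + (I + I)/(B + B) = -9 + (2*I)/((2*B)) = -9 + (2*I)*(1/(2*B)) = -9 + I/B)
q(Y, S) = S + Y (q(Y, S) = Y*1 + S = Y + S = S + Y)
T = 117/46 (T = -117/(-46) = -117*(-1/46) = 117/46 ≈ 2.5435)
q(K(0), v(-2, 3))*T = ((-9 + 3/(-2)) - 2)*(117/46) = ((-9 + 3*(-½)) - 2)*(117/46) = ((-9 - 3/2) - 2)*(117/46) = (-21/2 - 2)*(117/46) = -25/2*117/46 = -2925/92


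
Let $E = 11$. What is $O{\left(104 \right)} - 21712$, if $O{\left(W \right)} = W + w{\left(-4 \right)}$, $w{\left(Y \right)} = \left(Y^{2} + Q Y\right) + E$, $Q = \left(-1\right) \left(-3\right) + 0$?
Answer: $-21593$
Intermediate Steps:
$Q = 3$ ($Q = 3 + 0 = 3$)
$w{\left(Y \right)} = 11 + Y^{2} + 3 Y$ ($w{\left(Y \right)} = \left(Y^{2} + 3 Y\right) + 11 = 11 + Y^{2} + 3 Y$)
$O{\left(W \right)} = 15 + W$ ($O{\left(W \right)} = W + \left(11 + \left(-4\right)^{2} + 3 \left(-4\right)\right) = W + \left(11 + 16 - 12\right) = W + 15 = 15 + W$)
$O{\left(104 \right)} - 21712 = \left(15 + 104\right) - 21712 = 119 - 21712 = -21593$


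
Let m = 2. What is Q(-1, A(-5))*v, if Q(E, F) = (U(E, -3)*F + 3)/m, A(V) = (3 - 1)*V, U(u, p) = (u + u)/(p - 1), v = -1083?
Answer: 1083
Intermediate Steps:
U(u, p) = 2*u/(-1 + p) (U(u, p) = (2*u)/(-1 + p) = 2*u/(-1 + p))
A(V) = 2*V
Q(E, F) = 3/2 - E*F/4 (Q(E, F) = ((2*E/(-1 - 3))*F + 3)/2 = ((2*E/(-4))*F + 3)*(1/2) = ((2*E*(-1/4))*F + 3)*(1/2) = ((-E/2)*F + 3)*(1/2) = (-E*F/2 + 3)*(1/2) = (3 - E*F/2)*(1/2) = 3/2 - E*F/4)
Q(-1, A(-5))*v = (3/2 - 1/4*(-1)*2*(-5))*(-1083) = (3/2 - 1/4*(-1)*(-10))*(-1083) = (3/2 - 5/2)*(-1083) = -1*(-1083) = 1083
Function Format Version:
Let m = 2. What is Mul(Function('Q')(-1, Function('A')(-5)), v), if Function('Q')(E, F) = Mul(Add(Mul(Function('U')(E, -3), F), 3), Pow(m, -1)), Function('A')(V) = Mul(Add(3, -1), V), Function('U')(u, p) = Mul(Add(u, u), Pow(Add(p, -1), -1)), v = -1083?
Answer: 1083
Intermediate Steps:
Function('U')(u, p) = Mul(2, u, Pow(Add(-1, p), -1)) (Function('U')(u, p) = Mul(Mul(2, u), Pow(Add(-1, p), -1)) = Mul(2, u, Pow(Add(-1, p), -1)))
Function('A')(V) = Mul(2, V)
Function('Q')(E, F) = Add(Rational(3, 2), Mul(Rational(-1, 4), E, F)) (Function('Q')(E, F) = Mul(Add(Mul(Mul(2, E, Pow(Add(-1, -3), -1)), F), 3), Pow(2, -1)) = Mul(Add(Mul(Mul(2, E, Pow(-4, -1)), F), 3), Rational(1, 2)) = Mul(Add(Mul(Mul(2, E, Rational(-1, 4)), F), 3), Rational(1, 2)) = Mul(Add(Mul(Mul(Rational(-1, 2), E), F), 3), Rational(1, 2)) = Mul(Add(Mul(Rational(-1, 2), E, F), 3), Rational(1, 2)) = Mul(Add(3, Mul(Rational(-1, 2), E, F)), Rational(1, 2)) = Add(Rational(3, 2), Mul(Rational(-1, 4), E, F)))
Mul(Function('Q')(-1, Function('A')(-5)), v) = Mul(Add(Rational(3, 2), Mul(Rational(-1, 4), -1, Mul(2, -5))), -1083) = Mul(Add(Rational(3, 2), Mul(Rational(-1, 4), -1, -10)), -1083) = Mul(Add(Rational(3, 2), Rational(-5, 2)), -1083) = Mul(-1, -1083) = 1083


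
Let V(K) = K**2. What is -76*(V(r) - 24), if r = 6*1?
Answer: -912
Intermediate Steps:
r = 6
-76*(V(r) - 24) = -76*(6**2 - 24) = -76*(36 - 24) = -76*12 = -912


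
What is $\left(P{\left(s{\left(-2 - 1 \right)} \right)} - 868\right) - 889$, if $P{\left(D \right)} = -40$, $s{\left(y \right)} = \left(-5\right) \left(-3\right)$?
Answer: $-1797$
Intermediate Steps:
$s{\left(y \right)} = 15$
$\left(P{\left(s{\left(-2 - 1 \right)} \right)} - 868\right) - 889 = \left(-40 - 868\right) - 889 = -908 - 889 = -1797$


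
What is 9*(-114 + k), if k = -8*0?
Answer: -1026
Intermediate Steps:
k = 0
9*(-114 + k) = 9*(-114 + 0) = 9*(-114) = -1026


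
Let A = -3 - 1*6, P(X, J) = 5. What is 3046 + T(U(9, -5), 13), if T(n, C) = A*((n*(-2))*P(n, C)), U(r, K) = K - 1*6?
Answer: 2056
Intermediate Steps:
U(r, K) = -6 + K (U(r, K) = K - 6 = -6 + K)
A = -9 (A = -3 - 6 = -9)
T(n, C) = 90*n (T(n, C) = -9*n*(-2)*5 = -9*(-2*n)*5 = -(-90)*n = 90*n)
3046 + T(U(9, -5), 13) = 3046 + 90*(-6 - 5) = 3046 + 90*(-11) = 3046 - 990 = 2056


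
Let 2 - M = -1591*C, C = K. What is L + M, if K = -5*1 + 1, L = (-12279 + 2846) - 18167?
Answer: -33962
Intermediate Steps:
L = -27600 (L = -9433 - 18167 = -27600)
K = -4 (K = -5 + 1 = -4)
C = -4
M = -6362 (M = 2 - (-1591)*(-4) = 2 - 1*6364 = 2 - 6364 = -6362)
L + M = -27600 - 6362 = -33962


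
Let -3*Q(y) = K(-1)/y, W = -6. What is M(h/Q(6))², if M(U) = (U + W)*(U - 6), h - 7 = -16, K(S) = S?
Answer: 796594176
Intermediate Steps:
h = -9 (h = 7 - 16 = -9)
Q(y) = 1/(3*y) (Q(y) = -(-1)/(3*y) = 1/(3*y))
M(U) = (-6 + U)² (M(U) = (U - 6)*(U - 6) = (-6 + U)*(-6 + U) = (-6 + U)²)
M(h/Q(6))² = (36 + (-9/((⅓)/6))² - (-108)/((⅓)/6))² = (36 + (-9/((⅓)*(⅙)))² - (-108)/((⅓)*(⅙)))² = (36 + (-9/1/18)² - (-108)/1/18)² = (36 + (-9*18)² - (-108)*18)² = (36 + (-162)² - 12*(-162))² = (36 + 26244 + 1944)² = 28224² = 796594176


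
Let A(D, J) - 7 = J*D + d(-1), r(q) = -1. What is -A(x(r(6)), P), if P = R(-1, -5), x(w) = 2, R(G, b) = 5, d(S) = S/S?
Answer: -18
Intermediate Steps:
d(S) = 1
P = 5
A(D, J) = 8 + D*J (A(D, J) = 7 + (J*D + 1) = 7 + (D*J + 1) = 7 + (1 + D*J) = 8 + D*J)
-A(x(r(6)), P) = -(8 + 2*5) = -(8 + 10) = -1*18 = -18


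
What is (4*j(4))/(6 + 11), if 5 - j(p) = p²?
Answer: -44/17 ≈ -2.5882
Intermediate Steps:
j(p) = 5 - p²
(4*j(4))/(6 + 11) = (4*(5 - 1*4²))/(6 + 11) = (4*(5 - 1*16))/17 = (4*(5 - 16))*(1/17) = (4*(-11))*(1/17) = -44*1/17 = -44/17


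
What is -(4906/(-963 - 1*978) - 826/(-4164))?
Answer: 1045851/449018 ≈ 2.3292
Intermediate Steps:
-(4906/(-963 - 1*978) - 826/(-4164)) = -(4906/(-963 - 978) - 826*(-1/4164)) = -(4906/(-1941) + 413/2082) = -(4906*(-1/1941) + 413/2082) = -(-4906/1941 + 413/2082) = -1*(-1045851/449018) = 1045851/449018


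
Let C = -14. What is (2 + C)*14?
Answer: -168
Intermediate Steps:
(2 + C)*14 = (2 - 14)*14 = -12*14 = -168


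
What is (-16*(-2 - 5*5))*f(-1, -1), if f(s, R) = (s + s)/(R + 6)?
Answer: -864/5 ≈ -172.80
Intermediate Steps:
f(s, R) = 2*s/(6 + R) (f(s, R) = (2*s)/(6 + R) = 2*s/(6 + R))
(-16*(-2 - 5*5))*f(-1, -1) = (-16*(-2 - 5*5))*(2*(-1)/(6 - 1)) = (-16*(-2 - 25))*(2*(-1)/5) = (-16*(-27))*(2*(-1)*(1/5)) = 432*(-2/5) = -864/5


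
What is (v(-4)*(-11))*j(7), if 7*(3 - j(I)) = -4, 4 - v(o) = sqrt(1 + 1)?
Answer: -1100/7 + 275*sqrt(2)/7 ≈ -101.58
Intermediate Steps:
v(o) = 4 - sqrt(2) (v(o) = 4 - sqrt(1 + 1) = 4 - sqrt(2))
j(I) = 25/7 (j(I) = 3 - 1/7*(-4) = 3 + 4/7 = 25/7)
(v(-4)*(-11))*j(7) = ((4 - sqrt(2))*(-11))*(25/7) = (-44 + 11*sqrt(2))*(25/7) = -1100/7 + 275*sqrt(2)/7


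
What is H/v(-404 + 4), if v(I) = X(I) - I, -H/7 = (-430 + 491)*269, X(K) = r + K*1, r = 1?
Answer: -114863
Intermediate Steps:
X(K) = 1 + K (X(K) = 1 + K*1 = 1 + K)
H = -114863 (H = -7*(-430 + 491)*269 = -427*269 = -7*16409 = -114863)
v(I) = 1 (v(I) = (1 + I) - I = 1)
H/v(-404 + 4) = -114863/1 = -114863*1 = -114863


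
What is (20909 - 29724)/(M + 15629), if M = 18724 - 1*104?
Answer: -8815/34249 ≈ -0.25738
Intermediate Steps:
M = 18620 (M = 18724 - 104 = 18620)
(20909 - 29724)/(M + 15629) = (20909 - 29724)/(18620 + 15629) = -8815/34249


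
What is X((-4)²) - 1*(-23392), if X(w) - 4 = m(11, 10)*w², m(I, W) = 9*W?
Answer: 46436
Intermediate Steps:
X(w) = 4 + 90*w² (X(w) = 4 + (9*10)*w² = 4 + 90*w²)
X((-4)²) - 1*(-23392) = (4 + 90*((-4)²)²) - 1*(-23392) = (4 + 90*16²) + 23392 = (4 + 90*256) + 23392 = (4 + 23040) + 23392 = 23044 + 23392 = 46436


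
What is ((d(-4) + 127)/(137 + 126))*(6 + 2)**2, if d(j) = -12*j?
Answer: 11200/263 ≈ 42.586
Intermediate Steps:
((d(-4) + 127)/(137 + 126))*(6 + 2)**2 = ((-12*(-4) + 127)/(137 + 126))*(6 + 2)**2 = ((48 + 127)/263)*8**2 = (175*(1/263))*64 = (175/263)*64 = 11200/263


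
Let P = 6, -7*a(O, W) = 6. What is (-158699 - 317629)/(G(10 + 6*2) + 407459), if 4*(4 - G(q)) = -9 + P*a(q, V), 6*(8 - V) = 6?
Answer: -4445728/3803021 ≈ -1.1690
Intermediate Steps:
V = 7 (V = 8 - 1/6*6 = 8 - 1 = 7)
a(O, W) = -6/7 (a(O, W) = -1/7*6 = -6/7)
G(q) = 211/28 (G(q) = 4 - (-9 + 6*(-6/7))/4 = 4 - (-9 - 36/7)/4 = 4 - 1/4*(-99/7) = 4 + 99/28 = 211/28)
(-158699 - 317629)/(G(10 + 6*2) + 407459) = (-158699 - 317629)/(211/28 + 407459) = -476328/11409063/28 = -476328*28/11409063 = -4445728/3803021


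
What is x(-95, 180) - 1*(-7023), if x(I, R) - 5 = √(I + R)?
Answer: 7028 + √85 ≈ 7037.2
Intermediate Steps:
x(I, R) = 5 + √(I + R)
x(-95, 180) - 1*(-7023) = (5 + √(-95 + 180)) - 1*(-7023) = (5 + √85) + 7023 = 7028 + √85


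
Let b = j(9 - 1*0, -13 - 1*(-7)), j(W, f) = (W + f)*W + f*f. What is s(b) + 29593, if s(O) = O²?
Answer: 33562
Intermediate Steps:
j(W, f) = f² + W*(W + f) (j(W, f) = W*(W + f) + f² = f² + W*(W + f))
b = 63 (b = (9 - 1*0)² + (-13 - 1*(-7))² + (9 - 1*0)*(-13 - 1*(-7)) = (9 + 0)² + (-13 + 7)² + (9 + 0)*(-13 + 7) = 9² + (-6)² + 9*(-6) = 81 + 36 - 54 = 63)
s(b) + 29593 = 63² + 29593 = 3969 + 29593 = 33562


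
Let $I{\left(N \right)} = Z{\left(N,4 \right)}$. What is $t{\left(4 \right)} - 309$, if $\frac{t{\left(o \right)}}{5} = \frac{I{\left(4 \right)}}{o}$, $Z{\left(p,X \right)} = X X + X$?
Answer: $-284$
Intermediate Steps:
$Z{\left(p,X \right)} = X + X^{2}$ ($Z{\left(p,X \right)} = X^{2} + X = X + X^{2}$)
$I{\left(N \right)} = 20$ ($I{\left(N \right)} = 4 \left(1 + 4\right) = 4 \cdot 5 = 20$)
$t{\left(o \right)} = \frac{100}{o}$ ($t{\left(o \right)} = 5 \frac{20}{o} = \frac{100}{o}$)
$t{\left(4 \right)} - 309 = \frac{100}{4} - 309 = 100 \cdot \frac{1}{4} - 309 = 25 - 309 = -284$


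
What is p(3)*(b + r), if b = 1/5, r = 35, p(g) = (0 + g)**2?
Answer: 1584/5 ≈ 316.80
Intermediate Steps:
p(g) = g**2
b = 1/5 ≈ 0.20000
p(3)*(b + r) = 3**2*(1/5 + 35) = 9*(176/5) = 1584/5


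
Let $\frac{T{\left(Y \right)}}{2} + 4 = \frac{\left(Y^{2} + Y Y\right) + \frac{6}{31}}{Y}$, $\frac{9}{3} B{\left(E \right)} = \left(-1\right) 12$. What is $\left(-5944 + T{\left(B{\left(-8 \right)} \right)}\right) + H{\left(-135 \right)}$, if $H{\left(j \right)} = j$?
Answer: $- \frac{189196}{31} \approx -6103.1$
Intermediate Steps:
$B{\left(E \right)} = -4$ ($B{\left(E \right)} = \frac{\left(-1\right) 12}{3} = \frac{1}{3} \left(-12\right) = -4$)
$T{\left(Y \right)} = -8 + \frac{2 \left(\frac{6}{31} + 2 Y^{2}\right)}{Y}$ ($T{\left(Y \right)} = -8 + 2 \frac{\left(Y^{2} + Y Y\right) + \frac{6}{31}}{Y} = -8 + 2 \frac{\left(Y^{2} + Y^{2}\right) + 6 \cdot \frac{1}{31}}{Y} = -8 + 2 \frac{2 Y^{2} + \frac{6}{31}}{Y} = -8 + 2 \frac{\frac{6}{31} + 2 Y^{2}}{Y} = -8 + \frac{2 \left(\frac{6}{31} + 2 Y^{2}\right)}{Y}$)
$\left(-5944 + T{\left(B{\left(-8 \right)} \right)}\right) + H{\left(-135 \right)} = \left(-5944 + \left(-8 + 4 \left(-4\right) + \frac{12}{31 \left(-4\right)}\right)\right) - 135 = \left(-5944 - \frac{747}{31}\right) - 135 = - \frac{185011}{31} - 135 = - \frac{189196}{31}$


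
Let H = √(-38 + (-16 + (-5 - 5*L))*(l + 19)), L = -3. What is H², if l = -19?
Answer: -38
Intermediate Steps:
H = I*√38 (H = √(-38 + (-16 + (-5 - 5*(-3)))*(-19 + 19)) = √(-38 + (-16 + (-5 + 15))*0) = √(-38 + (-16 + 10)*0) = √(-38 - 6*0) = √(-38 + 0) = √(-38) = I*√38 ≈ 6.1644*I)
H² = (I*√38)² = -38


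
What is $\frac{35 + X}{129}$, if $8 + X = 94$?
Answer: $\frac{121}{129} \approx 0.93798$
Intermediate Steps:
$X = 86$ ($X = -8 + 94 = 86$)
$\frac{35 + X}{129} = \frac{35 + 86}{129} = \frac{1}{129} \cdot 121 = \frac{121}{129}$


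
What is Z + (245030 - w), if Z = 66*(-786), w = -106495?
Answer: 299649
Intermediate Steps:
Z = -51876
Z + (245030 - w) = -51876 + (245030 - 1*(-106495)) = -51876 + (245030 + 106495) = -51876 + 351525 = 299649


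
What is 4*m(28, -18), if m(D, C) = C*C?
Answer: 1296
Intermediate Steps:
m(D, C) = C²
4*m(28, -18) = 4*(-18)² = 4*324 = 1296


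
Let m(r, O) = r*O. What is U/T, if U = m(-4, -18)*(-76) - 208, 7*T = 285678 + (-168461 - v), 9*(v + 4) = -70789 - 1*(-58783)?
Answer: -7952/23711 ≈ -0.33537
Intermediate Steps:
v = -1338 (v = -4 + (-70789 - 1*(-58783))/9 = -4 + (-70789 + 58783)/9 = -4 + (1/9)*(-12006) = -4 - 1334 = -1338)
m(r, O) = O*r
T = 118555/7 (T = (285678 + (-168461 - 1*(-1338)))/7 = (285678 + (-168461 + 1338))/7 = (285678 - 167123)/7 = (1/7)*118555 = 118555/7 ≈ 16936.)
U = -5680 (U = -18*(-4)*(-76) - 208 = 72*(-76) - 208 = -5472 - 208 = -5680)
U/T = -5680/118555/7 = -5680*7/118555 = -7952/23711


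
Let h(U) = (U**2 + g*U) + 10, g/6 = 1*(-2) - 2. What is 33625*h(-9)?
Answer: 10322875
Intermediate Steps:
g = -24 (g = 6*(1*(-2) - 2) = 6*(-2 - 2) = 6*(-4) = -24)
h(U) = 10 + U**2 - 24*U (h(U) = (U**2 - 24*U) + 10 = 10 + U**2 - 24*U)
33625*h(-9) = 33625*(10 + (-9)**2 - 24*(-9)) = 33625*(10 + 81 + 216) = 33625*307 = 10322875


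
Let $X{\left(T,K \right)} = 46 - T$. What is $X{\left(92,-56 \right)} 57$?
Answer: $-2622$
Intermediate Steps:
$X{\left(92,-56 \right)} 57 = \left(46 - 92\right) 57 = \left(-46\right) 57 = -2622$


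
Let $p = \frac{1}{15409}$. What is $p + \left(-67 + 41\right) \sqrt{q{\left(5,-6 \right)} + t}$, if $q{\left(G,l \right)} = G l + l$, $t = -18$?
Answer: $\frac{1}{15409} - 78 i \sqrt{6} \approx 6.4897 \cdot 10^{-5} - 191.06 i$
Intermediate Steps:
$q{\left(G,l \right)} = l + G l$
$p = \frac{1}{15409} \approx 6.4897 \cdot 10^{-5}$
$p + \left(-67 + 41\right) \sqrt{q{\left(5,-6 \right)} + t} = \frac{1}{15409} + \left(-67 + 41\right) \sqrt{- 6 \left(1 + 5\right) - 18} = \frac{1}{15409} - 26 \sqrt{\left(-6\right) 6 - 18} = \frac{1}{15409} - 26 \sqrt{-36 - 18} = \frac{1}{15409} - 26 \sqrt{-54} = \frac{1}{15409} - 26 \cdot 3 i \sqrt{6} = \frac{1}{15409} - 78 i \sqrt{6}$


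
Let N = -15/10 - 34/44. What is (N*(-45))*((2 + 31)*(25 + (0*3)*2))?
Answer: 84375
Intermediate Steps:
N = -25/11 (N = -15*⅒ - 34*1/44 = -3/2 - 17/22 = -25/11 ≈ -2.2727)
(N*(-45))*((2 + 31)*(25 + (0*3)*2)) = (-25/11*(-45))*((2 + 31)*(25 + (0*3)*2)) = 1125*(33*(25 + 0*2))/11 = 1125*(33*(25 + 0))/11 = 1125*(33*25)/11 = (1125/11)*825 = 84375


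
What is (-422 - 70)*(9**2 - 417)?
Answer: 165312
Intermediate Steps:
(-422 - 70)*(9**2 - 417) = -492*(81 - 417) = -492*(-336) = 165312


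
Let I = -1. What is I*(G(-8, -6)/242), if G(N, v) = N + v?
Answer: 7/121 ≈ 0.057851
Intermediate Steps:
I*(G(-8, -6)/242) = -(-8 - 6)/242 = -(-14)/242 = -1*(-7/121) = 7/121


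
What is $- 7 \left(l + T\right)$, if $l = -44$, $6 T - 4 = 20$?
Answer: $280$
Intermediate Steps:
$T = 4$ ($T = \frac{2}{3} + \frac{1}{6} \cdot 20 = \frac{2}{3} + \frac{10}{3} = 4$)
$- 7 \left(l + T\right) = - 7 \left(-44 + 4\right) = \left(-7\right) \left(-40\right) = 280$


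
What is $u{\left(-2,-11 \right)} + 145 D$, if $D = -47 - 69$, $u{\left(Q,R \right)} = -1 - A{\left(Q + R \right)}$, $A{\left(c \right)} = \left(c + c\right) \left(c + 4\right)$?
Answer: $-17055$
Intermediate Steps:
$A{\left(c \right)} = 2 c \left(4 + c\right)$
$u{\left(Q,R \right)} = -1 - 2 \left(Q + R\right) \left(4 + Q + R\right)$ ($u{\left(Q,R \right)} = -1 - 2 \left(Q + R\right) \left(4 + \left(Q + R\right)\right) = -1 - 2 \left(Q + R\right) \left(4 + Q + R\right)$)
$D = -116$
$u{\left(-2,-11 \right)} + 145 D = \left(-1 - 2 \left(-2 - 11\right) \left(4 - 2 - 11\right)\right) + 145 \left(-116\right) = \left(-1 - \left(-26\right) \left(-9\right)\right) - 16820 = \left(-1 - 234\right) - 16820 = -235 - 16820 = -17055$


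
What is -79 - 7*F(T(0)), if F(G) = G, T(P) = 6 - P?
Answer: -121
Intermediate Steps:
-79 - 7*F(T(0)) = -79 - 7*(6 - 1*0) = -79 - 7*(6 + 0) = -79 - 7*6 = -79 - 42 = -121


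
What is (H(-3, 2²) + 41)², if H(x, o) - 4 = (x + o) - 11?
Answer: 1225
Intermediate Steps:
H(x, o) = -7 + o + x (H(x, o) = 4 + ((x + o) - 11) = 4 + ((o + x) - 11) = 4 + (-11 + o + x) = -7 + o + x)
(H(-3, 2²) + 41)² = ((-7 + 2² - 3) + 41)² = ((-7 + 4 - 3) + 41)² = (-6 + 41)² = 35² = 1225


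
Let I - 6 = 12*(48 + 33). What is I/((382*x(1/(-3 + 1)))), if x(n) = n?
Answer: -978/191 ≈ -5.1204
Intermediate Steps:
I = 978 (I = 6 + 12*(48 + 33) = 6 + 12*81 = 6 + 972 = 978)
I/((382*x(1/(-3 + 1)))) = 978/((382/(-3 + 1))) = 978/((382/(-2))) = 978/((382*(-½))) = 978/(-191) = 978*(-1/191) = -978/191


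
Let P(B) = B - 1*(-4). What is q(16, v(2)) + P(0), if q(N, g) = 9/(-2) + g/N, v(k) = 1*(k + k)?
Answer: -¼ ≈ -0.25000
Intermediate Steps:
P(B) = 4 + B (P(B) = B + 4 = 4 + B)
v(k) = 2*k (v(k) = 1*(2*k) = 2*k)
q(N, g) = -9/2 + g/N (q(N, g) = 9*(-½) + g/N = -9/2 + g/N)
q(16, v(2)) + P(0) = (-9/2 + (2*2)/16) + (4 + 0) = (-9/2 + 4*(1/16)) + 4 = (-9/2 + ¼) + 4 = -17/4 + 4 = -¼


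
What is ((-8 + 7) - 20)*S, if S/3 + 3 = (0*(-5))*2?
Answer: 189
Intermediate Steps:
S = -9 (S = -9 + 3*((0*(-5))*2) = -9 + 3*(0*2) = -9 + 3*0 = -9 + 0 = -9)
((-8 + 7) - 20)*S = ((-8 + 7) - 20)*(-9) = (-1 - 20)*(-9) = -21*(-9) = 189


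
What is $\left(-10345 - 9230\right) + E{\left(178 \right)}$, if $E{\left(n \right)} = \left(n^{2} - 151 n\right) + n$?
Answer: $-14591$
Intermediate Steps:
$E{\left(n \right)} = n^{2} - 150 n$
$\left(-10345 - 9230\right) + E{\left(178 \right)} = \left(-10345 - 9230\right) + 178 \left(-150 + 178\right) = -19575 + 178 \cdot 28 = -19575 + 4984 = -14591$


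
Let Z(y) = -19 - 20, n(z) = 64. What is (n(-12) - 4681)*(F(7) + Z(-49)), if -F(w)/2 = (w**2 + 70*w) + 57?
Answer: 5683527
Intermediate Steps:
F(w) = -114 - 140*w - 2*w**2 (F(w) = -2*((w**2 + 70*w) + 57) = -2*(57 + w**2 + 70*w) = -114 - 140*w - 2*w**2)
Z(y) = -39
(n(-12) - 4681)*(F(7) + Z(-49)) = (64 - 4681)*((-114 - 140*7 - 2*7**2) - 39) = -4617*((-114 - 980 - 2*49) - 39) = -4617*((-114 - 980 - 98) - 39) = -4617*(-1192 - 39) = -4617*(-1231) = 5683527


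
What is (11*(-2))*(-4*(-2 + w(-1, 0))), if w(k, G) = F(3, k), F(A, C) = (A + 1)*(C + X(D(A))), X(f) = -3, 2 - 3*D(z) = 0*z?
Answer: -1584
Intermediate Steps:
D(z) = ⅔ (D(z) = ⅔ - 0*z = ⅔ - ⅓*0 = ⅔ + 0 = ⅔)
F(A, C) = (1 + A)*(-3 + C) (F(A, C) = (A + 1)*(C - 3) = (1 + A)*(-3 + C))
w(k, G) = -12 + 4*k (w(k, G) = -3 + k - 3*3 + 3*k = -3 + k - 9 + 3*k = -12 + 4*k)
(11*(-2))*(-4*(-2 + w(-1, 0))) = (11*(-2))*(-4*(-2 + (-12 + 4*(-1)))) = -(-88)*(-2 + (-12 - 4)) = -(-88)*(-2 - 16) = -(-88)*(-18) = -22*72 = -1584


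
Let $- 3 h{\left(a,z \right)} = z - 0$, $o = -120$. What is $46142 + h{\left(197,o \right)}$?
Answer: $46182$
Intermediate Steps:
$h{\left(a,z \right)} = - \frac{z}{3}$ ($h{\left(a,z \right)} = - \frac{z - 0}{3} = - \frac{z + 0}{3} = - \frac{z}{3}$)
$46142 + h{\left(197,o \right)} = 46142 - -40 = 46142 + 40 = 46182$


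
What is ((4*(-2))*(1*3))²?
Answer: 576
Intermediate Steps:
((4*(-2))*(1*3))² = (-8*3)² = (-24)² = 576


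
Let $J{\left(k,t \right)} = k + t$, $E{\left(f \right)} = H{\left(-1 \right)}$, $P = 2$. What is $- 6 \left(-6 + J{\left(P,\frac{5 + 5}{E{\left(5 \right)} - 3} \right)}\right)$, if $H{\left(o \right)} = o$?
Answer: $39$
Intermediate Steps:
$E{\left(f \right)} = -1$
$- 6 \left(-6 + J{\left(P,\frac{5 + 5}{E{\left(5 \right)} - 3} \right)}\right) = - 6 \left(-6 + \left(2 + \frac{5 + 5}{-1 - 3}\right)\right) = - 6 \left(-6 + \left(2 + \frac{10}{-4}\right)\right) = - 6 \left(-6 + \left(2 + 10 \left(- \frac{1}{4}\right)\right)\right) = - 6 \left(-6 + \left(2 - \frac{5}{2}\right)\right) = - 6 \left(-6 - \frac{1}{2}\right) = \left(-6\right) \left(- \frac{13}{2}\right) = 39$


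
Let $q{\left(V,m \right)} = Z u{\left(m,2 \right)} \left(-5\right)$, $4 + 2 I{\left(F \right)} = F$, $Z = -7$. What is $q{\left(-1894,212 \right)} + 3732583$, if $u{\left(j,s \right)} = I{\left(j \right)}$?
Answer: $3736223$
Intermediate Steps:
$I{\left(F \right)} = -2 + \frac{F}{2}$
$u{\left(j,s \right)} = -2 + \frac{j}{2}$
$q{\left(V,m \right)} = -70 + \frac{35 m}{2}$ ($q{\left(V,m \right)} = - 7 \left(-2 + \frac{m}{2}\right) \left(-5\right) = \left(14 - \frac{7 m}{2}\right) \left(-5\right) = -70 + \frac{35 m}{2}$)
$q{\left(-1894,212 \right)} + 3732583 = \left(-70 + \frac{35}{2} \cdot 212\right) + 3732583 = \left(-70 + 3710\right) + 3732583 = 3640 + 3732583 = 3736223$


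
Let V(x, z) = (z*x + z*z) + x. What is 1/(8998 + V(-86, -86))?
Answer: 1/23704 ≈ 4.2187e-5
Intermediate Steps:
V(x, z) = x + z² + x*z (V(x, z) = (x*z + z²) + x = (z² + x*z) + x = x + z² + x*z)
1/(8998 + V(-86, -86)) = 1/(8998 + (-86 + (-86)² - 86*(-86))) = 1/(8998 + (-86 + 7396 + 7396)) = 1/(8998 + 14706) = 1/23704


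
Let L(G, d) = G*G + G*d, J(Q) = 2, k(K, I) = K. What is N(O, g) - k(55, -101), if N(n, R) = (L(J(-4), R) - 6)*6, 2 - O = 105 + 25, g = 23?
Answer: 209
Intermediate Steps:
L(G, d) = G² + G*d
O = -128 (O = 2 - (105 + 25) = 2 - 1*130 = 2 - 130 = -128)
N(n, R) = -12 + 12*R (N(n, R) = (2*(2 + R) - 6)*6 = ((4 + 2*R) - 6)*6 = (-2 + 2*R)*6 = -12 + 12*R)
N(O, g) - k(55, -101) = (-12 + 12*23) - 1*55 = (-12 + 276) - 55 = 264 - 55 = 209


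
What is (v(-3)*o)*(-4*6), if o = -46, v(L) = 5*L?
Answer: -16560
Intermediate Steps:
(v(-3)*o)*(-4*6) = ((5*(-3))*(-46))*(-4*6) = -15*(-46)*(-24) = 690*(-24) = -16560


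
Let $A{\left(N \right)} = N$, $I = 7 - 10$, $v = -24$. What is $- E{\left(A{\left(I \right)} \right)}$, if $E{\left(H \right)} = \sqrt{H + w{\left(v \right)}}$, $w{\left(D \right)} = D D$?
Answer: $- \sqrt{573} \approx -23.937$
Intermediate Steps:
$I = -3$
$w{\left(D \right)} = D^{2}$
$E{\left(H \right)} = \sqrt{576 + H}$ ($E{\left(H \right)} = \sqrt{H + \left(-24\right)^{2}} = \sqrt{H + 576} = \sqrt{576 + H}$)
$- E{\left(A{\left(I \right)} \right)} = - \sqrt{576 - 3} = - \sqrt{573}$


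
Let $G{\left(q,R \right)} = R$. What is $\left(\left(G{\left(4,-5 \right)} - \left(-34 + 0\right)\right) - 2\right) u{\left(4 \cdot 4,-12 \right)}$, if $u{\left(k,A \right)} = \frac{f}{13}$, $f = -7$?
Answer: $- \frac{189}{13} \approx -14.538$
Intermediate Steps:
$u{\left(k,A \right)} = - \frac{7}{13}$
$\left(\left(G{\left(4,-5 \right)} - \left(-34 + 0\right)\right) - 2\right) u{\left(4 \cdot 4,-12 \right)} = \left(\left(-5 - \left(-34 + 0\right)\right) - 2\right) \left(- \frac{7}{13}\right) = \left(\left(-5 - -34\right) - 2\right) \left(- \frac{7}{13}\right) = \left(\left(-5 + 34\right) - 2\right) \left(- \frac{7}{13}\right) = \left(29 - 2\right) \left(- \frac{7}{13}\right) = 27 \left(- \frac{7}{13}\right) = - \frac{189}{13}$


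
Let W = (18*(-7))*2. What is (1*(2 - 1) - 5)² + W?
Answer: -236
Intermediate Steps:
W = -252 (W = -126*2 = -252)
(1*(2 - 1) - 5)² + W = (1*(2 - 1) - 5)² - 252 = (1*1 - 5)² - 252 = (1 - 5)² - 252 = (-4)² - 252 = 16 - 252 = -236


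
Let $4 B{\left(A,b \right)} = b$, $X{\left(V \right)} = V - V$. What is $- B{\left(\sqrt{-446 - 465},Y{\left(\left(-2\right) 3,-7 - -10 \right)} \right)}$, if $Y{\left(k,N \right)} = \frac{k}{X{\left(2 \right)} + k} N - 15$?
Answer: $3$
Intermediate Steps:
$X{\left(V \right)} = 0$
$Y{\left(k,N \right)} = -15 + N$ ($Y{\left(k,N \right)} = \frac{k}{0 + k} N - 15 = \frac{k}{k} N - 15 = 1 N - 15 = N - 15 = -15 + N$)
$B{\left(A,b \right)} = \frac{b}{4}$
$- B{\left(\sqrt{-446 - 465},Y{\left(\left(-2\right) 3,-7 - -10 \right)} \right)} = - \frac{-15 - -3}{4} = - \frac{-15 + \left(-7 + 10\right)}{4} = - \frac{-15 + 3}{4} = - \frac{-12}{4} = \left(-1\right) \left(-3\right) = 3$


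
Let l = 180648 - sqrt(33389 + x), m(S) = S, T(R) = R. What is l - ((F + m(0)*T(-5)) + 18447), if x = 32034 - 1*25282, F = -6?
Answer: 162207 - sqrt(40141) ≈ 1.6201e+5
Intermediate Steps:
x = 6752 (x = 32034 - 25282 = 6752)
l = 180648 - sqrt(40141) (l = 180648 - sqrt(33389 + 6752) = 180648 - sqrt(40141) ≈ 1.8045e+5)
l - ((F + m(0)*T(-5)) + 18447) = (180648 - sqrt(40141)) - ((-6 + 0*(-5)) + 18447) = (180648 - sqrt(40141)) - ((-6 + 0) + 18447) = (180648 - sqrt(40141)) - (-6 + 18447) = (180648 - sqrt(40141)) - 1*18441 = (180648 - sqrt(40141)) - 18441 = 162207 - sqrt(40141)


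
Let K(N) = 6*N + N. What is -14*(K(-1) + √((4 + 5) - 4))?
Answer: 98 - 14*√5 ≈ 66.695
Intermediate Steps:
K(N) = 7*N
-14*(K(-1) + √((4 + 5) - 4)) = -14*(7*(-1) + √((4 + 5) - 4)) = -14*(-7 + √(9 - 4)) = -14*(-7 + √5) = 98 - 14*√5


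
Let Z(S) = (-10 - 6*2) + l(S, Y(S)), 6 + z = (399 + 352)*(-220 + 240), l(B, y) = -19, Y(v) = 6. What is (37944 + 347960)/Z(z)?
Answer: -385904/41 ≈ -9412.3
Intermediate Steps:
z = 15014 (z = -6 + (399 + 352)*(-220 + 240) = -6 + 751*20 = -6 + 15020 = 15014)
Z(S) = -41 (Z(S) = (-10 - 6*2) - 19 = (-10 - 12) - 19 = -22 - 19 = -41)
(37944 + 347960)/Z(z) = (37944 + 347960)/(-41) = 385904*(-1/41) = -385904/41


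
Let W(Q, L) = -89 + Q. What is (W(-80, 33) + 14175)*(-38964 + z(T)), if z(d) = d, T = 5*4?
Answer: -545449664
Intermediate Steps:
T = 20
(W(-80, 33) + 14175)*(-38964 + z(T)) = ((-89 - 80) + 14175)*(-38964 + 20) = (-169 + 14175)*(-38944) = 14006*(-38944) = -545449664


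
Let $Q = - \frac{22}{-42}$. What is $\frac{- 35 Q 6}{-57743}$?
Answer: $\frac{110}{57743} \approx 0.001905$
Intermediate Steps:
$Q = \frac{11}{21}$ ($Q = \left(-22\right) \left(- \frac{1}{42}\right) = \frac{11}{21} \approx 0.52381$)
$\frac{- 35 Q 6}{-57743} = \frac{\left(-35\right) \frac{11}{21} \cdot 6}{-57743} = \left(- \frac{55}{3}\right) 6 \left(- \frac{1}{57743}\right) = \left(-110\right) \left(- \frac{1}{57743}\right) = \frac{110}{57743}$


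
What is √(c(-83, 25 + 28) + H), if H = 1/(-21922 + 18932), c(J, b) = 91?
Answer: √813546110/2990 ≈ 9.5394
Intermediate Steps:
H = -1/2990 (H = 1/(-2990) = -1/2990 ≈ -0.00033445)
√(c(-83, 25 + 28) + H) = √(91 - 1/2990) = √(272089/2990) = √813546110/2990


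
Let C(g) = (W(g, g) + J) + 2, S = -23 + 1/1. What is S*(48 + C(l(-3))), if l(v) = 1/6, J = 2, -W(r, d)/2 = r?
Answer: -3410/3 ≈ -1136.7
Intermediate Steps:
S = -22 (S = -23 + 1 = -22)
W(r, d) = -2*r
l(v) = ⅙
C(g) = 4 - 2*g (C(g) = (-2*g + 2) + 2 = (2 - 2*g) + 2 = 4 - 2*g)
S*(48 + C(l(-3))) = -22*(48 + (4 - 2*⅙)) = -22*(48 + (4 - ⅓)) = -22*(48 + 11/3) = -22*155/3 = -3410/3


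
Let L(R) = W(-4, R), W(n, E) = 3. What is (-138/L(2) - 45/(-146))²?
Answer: 44502241/21316 ≈ 2087.7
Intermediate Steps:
L(R) = 3
(-138/L(2) - 45/(-146))² = (-138/3 - 45/(-146))² = (-138*⅓ - 45*(-1/146))² = (-46 + 45/146)² = (-6671/146)² = 44502241/21316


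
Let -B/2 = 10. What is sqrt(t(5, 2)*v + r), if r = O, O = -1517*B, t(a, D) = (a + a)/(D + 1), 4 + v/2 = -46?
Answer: 2*sqrt(67515)/3 ≈ 173.22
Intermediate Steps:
v = -100 (v = -8 + 2*(-46) = -8 - 92 = -100)
B = -20 (B = -2*10 = -20)
t(a, D) = 2*a/(1 + D) (t(a, D) = (2*a)/(1 + D) = 2*a/(1 + D))
O = 30340 (O = -1517*(-20) = 30340)
r = 30340
sqrt(t(5, 2)*v + r) = sqrt((2*5/(1 + 2))*(-100) + 30340) = sqrt((2*5/3)*(-100) + 30340) = sqrt((2*5*(1/3))*(-100) + 30340) = sqrt((10/3)*(-100) + 30340) = sqrt(-1000/3 + 30340) = sqrt(90020/3) = 2*sqrt(67515)/3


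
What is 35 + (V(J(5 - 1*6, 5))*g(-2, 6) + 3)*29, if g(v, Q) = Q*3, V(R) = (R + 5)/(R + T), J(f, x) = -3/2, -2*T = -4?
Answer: 3776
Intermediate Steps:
T = 2 (T = -½*(-4) = 2)
J(f, x) = -3/2 (J(f, x) = -3*½ = -3/2)
V(R) = (5 + R)/(2 + R) (V(R) = (R + 5)/(R + 2) = (5 + R)/(2 + R))
g(v, Q) = 3*Q
35 + (V(J(5 - 1*6, 5))*g(-2, 6) + 3)*29 = 35 + (((5 - 3/2)/(2 - 3/2))*(3*6) + 3)*29 = 35 + (((7/2)/(½))*18 + 3)*29 = 35 + ((2*(7/2))*18 + 3)*29 = 35 + (7*18 + 3)*29 = 35 + (126 + 3)*29 = 35 + 129*29 = 35 + 3741 = 3776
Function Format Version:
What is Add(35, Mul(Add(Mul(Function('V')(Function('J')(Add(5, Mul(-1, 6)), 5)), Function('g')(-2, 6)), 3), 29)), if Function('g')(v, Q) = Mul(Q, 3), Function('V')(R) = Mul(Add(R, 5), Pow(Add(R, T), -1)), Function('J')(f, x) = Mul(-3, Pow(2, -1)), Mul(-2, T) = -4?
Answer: 3776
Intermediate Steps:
T = 2 (T = Mul(Rational(-1, 2), -4) = 2)
Function('J')(f, x) = Rational(-3, 2) (Function('J')(f, x) = Mul(-3, Rational(1, 2)) = Rational(-3, 2))
Function('V')(R) = Mul(Pow(Add(2, R), -1), Add(5, R)) (Function('V')(R) = Mul(Add(R, 5), Pow(Add(R, 2), -1)) = Mul(Add(5, R), Pow(Add(2, R), -1)) = Mul(Pow(Add(2, R), -1), Add(5, R)))
Function('g')(v, Q) = Mul(3, Q)
Add(35, Mul(Add(Mul(Function('V')(Function('J')(Add(5, Mul(-1, 6)), 5)), Function('g')(-2, 6)), 3), 29)) = Add(35, Mul(Add(Mul(Mul(Pow(Add(2, Rational(-3, 2)), -1), Add(5, Rational(-3, 2))), Mul(3, 6)), 3), 29)) = Add(35, Mul(Add(Mul(Mul(Pow(Rational(1, 2), -1), Rational(7, 2)), 18), 3), 29)) = Add(35, Mul(Add(Mul(Mul(2, Rational(7, 2)), 18), 3), 29)) = Add(35, Mul(Add(Mul(7, 18), 3), 29)) = Add(35, Mul(Add(126, 3), 29)) = Add(35, Mul(129, 29)) = Add(35, 3741) = 3776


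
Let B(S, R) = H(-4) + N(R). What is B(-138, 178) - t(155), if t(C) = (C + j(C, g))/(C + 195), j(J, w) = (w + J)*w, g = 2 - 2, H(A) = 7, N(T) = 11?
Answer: 1229/70 ≈ 17.557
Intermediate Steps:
g = 0
j(J, w) = w*(J + w) (j(J, w) = (J + w)*w = w*(J + w))
B(S, R) = 18 (B(S, R) = 7 + 11 = 18)
t(C) = C/(195 + C) (t(C) = (C + 0*(C + 0))/(C + 195) = (C + 0*C)/(195 + C) = (C + 0)/(195 + C) = C/(195 + C))
B(-138, 178) - t(155) = 18 - 155/(195 + 155) = 18 - 155/350 = 18 - 1*31/70 = 18 - 31/70 = 1229/70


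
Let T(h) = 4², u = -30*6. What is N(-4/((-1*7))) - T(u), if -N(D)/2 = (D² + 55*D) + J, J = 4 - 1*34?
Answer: -956/49 ≈ -19.510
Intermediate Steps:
u = -180
J = -30 (J = 4 - 34 = -30)
T(h) = 16
N(D) = 60 - 110*D - 2*D² (N(D) = -2*((D² + 55*D) - 30) = -2*(-30 + D² + 55*D) = 60 - 110*D - 2*D²)
N(-4/((-1*7))) - T(u) = (60 - (-440)/((-1*7)) - 2*(-4/((-1*7)))²) - 1*16 = (60 - (-440)/(-7) - 2*(-4/(-7))²) - 16 = (60 - (-440)*(-1)/7 - 2*(-4*(-⅐))²) - 16 = (60 - 110*4/7 - 2*(4/7)²) - 16 = (60 - 440/7 - 2*16/49) - 16 = (60 - 440/7 - 32/49) - 16 = -172/49 - 16 = -956/49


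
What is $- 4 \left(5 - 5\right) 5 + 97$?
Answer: $97$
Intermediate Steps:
$- 4 \left(5 - 5\right) 5 + 97 = \left(-4\right) 0 \cdot 5 + 97 = 0 \cdot 5 + 97 = 0 + 97 = 97$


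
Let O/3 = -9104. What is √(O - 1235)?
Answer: I*√28547 ≈ 168.96*I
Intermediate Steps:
O = -27312 (O = 3*(-9104) = -27312)
√(O - 1235) = √(-27312 - 1235) = √(-28547) = I*√28547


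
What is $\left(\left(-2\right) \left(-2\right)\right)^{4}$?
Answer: $256$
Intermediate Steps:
$\left(\left(-2\right) \left(-2\right)\right)^{4} = 4^{4} = 256$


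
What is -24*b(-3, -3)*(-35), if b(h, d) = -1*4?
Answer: -3360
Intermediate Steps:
b(h, d) = -4
-24*b(-3, -3)*(-35) = -24*(-4)*(-35) = 96*(-35) = -3360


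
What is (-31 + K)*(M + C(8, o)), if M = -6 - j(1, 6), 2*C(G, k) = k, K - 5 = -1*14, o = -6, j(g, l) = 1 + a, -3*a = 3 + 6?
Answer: 280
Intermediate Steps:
a = -3 (a = -(3 + 6)/3 = -⅓*9 = -3)
j(g, l) = -2 (j(g, l) = 1 - 3 = -2)
K = -9 (K = 5 - 1*14 = 5 - 14 = -9)
C(G, k) = k/2
M = -4 (M = -6 - 1*(-2) = -6 + 2 = -4)
(-31 + K)*(M + C(8, o)) = (-31 - 9)*(-4 + (½)*(-6)) = -40*(-4 - 3) = -40*(-7) = 280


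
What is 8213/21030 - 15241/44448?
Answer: 7422199/155790240 ≈ 0.047642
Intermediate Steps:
8213/21030 - 15241/44448 = 7422199/155790240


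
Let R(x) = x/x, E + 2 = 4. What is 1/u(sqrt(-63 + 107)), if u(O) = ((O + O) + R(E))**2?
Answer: 177/30625 - 8*sqrt(11)/30625 ≈ 0.0049132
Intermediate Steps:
E = 2 (E = -2 + 4 = 2)
R(x) = 1
u(O) = (1 + 2*O)**2 (u(O) = ((O + O) + 1)**2 = (2*O + 1)**2 = (1 + 2*O)**2)
1/u(sqrt(-63 + 107)) = 1/((1 + 2*sqrt(-63 + 107))**2) = 1/((1 + 2*sqrt(44))**2) = 1/((1 + 2*(2*sqrt(11)))**2) = 1/((1 + 4*sqrt(11))**2) = (1 + 4*sqrt(11))**(-2)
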